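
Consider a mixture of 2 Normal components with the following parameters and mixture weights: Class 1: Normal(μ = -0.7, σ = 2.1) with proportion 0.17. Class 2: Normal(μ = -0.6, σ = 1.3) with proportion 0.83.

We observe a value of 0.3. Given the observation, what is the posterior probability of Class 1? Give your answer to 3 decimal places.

P(component k | x) = π_k·f_k(x) / marginal(x), where marginal(x) = Σ_j π_j·f_j(x).
Evaluate each component's likelihood at the observed value:
  p_1 = 0.16961
  p_2 = 0.241485
Prior × likelihood for each component:
  π_1·p_1 = 0.17 × 0.16961 = 0.0288337
  π_2·p_2 = 0.83 × 0.241485 = 0.200433
Marginal: 0.0288337 + 0.200433 = 0.229266
P(Class 1 | x) = 0.0288337 / 0.229266 ≈ 0.126

0.126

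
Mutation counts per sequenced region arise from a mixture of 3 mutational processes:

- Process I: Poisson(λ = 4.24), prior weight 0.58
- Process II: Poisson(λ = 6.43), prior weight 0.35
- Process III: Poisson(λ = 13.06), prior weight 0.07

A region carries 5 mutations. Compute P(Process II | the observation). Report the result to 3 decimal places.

P(component k | x) = π_k·f_k(x) / marginal(x), where marginal(x) = Σ_j π_j·f_j(x).
Component likelihoods at x = 5 mutations:
  f_I = 0.164528
  f_II = 0.147693
  f_III = 0.00673983
Unnormalised posteriors:
  π_I·f_I = 0.58 × 0.164528 = 0.0954262
  π_II·f_II = 0.35 × 0.147693 = 0.0516926
  π_III·f_III = 0.07 × 0.00673983 = 0.000471788
Evidence: 0.0954262 + 0.0516926 + 0.000471788 = 0.147591
Responsibility of Process II: 0.0516926 / 0.147591 ≈ 0.350

0.350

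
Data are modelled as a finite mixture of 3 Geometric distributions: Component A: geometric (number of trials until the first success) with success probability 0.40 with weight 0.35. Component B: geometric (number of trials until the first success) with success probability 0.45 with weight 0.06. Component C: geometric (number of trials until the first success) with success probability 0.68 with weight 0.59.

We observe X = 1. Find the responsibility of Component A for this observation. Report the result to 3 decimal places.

0.246

The responsibility of component k is π_k f_k(x) divided by Σ_j π_j f_j(x).
Evaluate each component's likelihood at the observed value:
  f_A = 0.40·(1−0.40)^0 = 0.40·1 = 0.4
  f_B = 0.45·(1−0.45)^0 = 0.45·1 = 0.45
  f_C = 0.68·(1−0.68)^0 = 0.68·1 = 0.68
Weight by the priors:
  π_A·f_A = 0.35 × 0.4 = 0.14
  π_B·f_B = 0.06 × 0.45 = 0.027
  π_C·f_C = 0.59 × 0.68 = 0.4012
Sum: 0.14 + 0.027 + 0.4012 = 0.5682
So the posterior for Component A is 0.14 / 0.5682 ≈ 0.246.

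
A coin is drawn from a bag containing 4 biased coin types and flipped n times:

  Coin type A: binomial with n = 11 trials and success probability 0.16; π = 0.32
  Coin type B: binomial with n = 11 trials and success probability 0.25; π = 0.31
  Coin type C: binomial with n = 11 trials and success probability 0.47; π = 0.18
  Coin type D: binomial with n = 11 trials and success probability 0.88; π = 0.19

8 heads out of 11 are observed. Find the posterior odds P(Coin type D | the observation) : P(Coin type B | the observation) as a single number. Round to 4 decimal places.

Only the two components matter; the odds are (π_i f_i(x)) / (π_j f_j(x)).
Component likelihoods at x = 8 heads out of 11:
  L_A = C(11,8)·0.16^8·0.84^3 = 165·4.29497e-07·0.592704 = 4.20031e-05
  L_B = C(11,8)·0.25^8·0.75^3 = 165·1.52588e-05·0.421875 = 0.00106215
  L_C = C(11,8)·0.47^8·0.53^3 = 165·0.00238113·0.148877 = 0.0584917
  L_D = C(11,8)·0.88^8·0.12^3 = 165·0.359635·0.001728 = 0.102539
0.0194824 / 0.000329268 ≈ 59.1689

59.1689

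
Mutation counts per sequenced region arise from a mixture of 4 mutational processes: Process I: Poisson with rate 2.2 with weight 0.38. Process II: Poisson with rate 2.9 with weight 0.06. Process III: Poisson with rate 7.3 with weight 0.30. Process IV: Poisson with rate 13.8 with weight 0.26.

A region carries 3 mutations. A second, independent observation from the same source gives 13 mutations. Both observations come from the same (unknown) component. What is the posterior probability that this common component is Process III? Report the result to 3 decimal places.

0.950

Posterior ∝ prior × likelihood, so P(k | x) ∝ π_k f_k(x); normalise over all components.
Since both observations come from the same component, the likelihood for component k is f_k(x₁)·f_k(x₂).
  L_I = [e^(−2.2)·2.2^3/3! = 0.196639] × [5.0323e-07] = 9.89545e-08
  L_II = [e^(−2.9)·2.9^3/3! = 0.22366] × [9.0665e-06] = 2.02782e-06
  L_III = [e^(−7.3)·7.3^3/3! = 0.0437993] × [0.0181371] = 0.000794392
  L_IV = [e^(−13.8)·13.8^3/3! = 0.000444859] × [0.10737] = 4.77646e-05
Multiply by the mixture weights:
  π_I·L_I = 0.38 × 9.89545e-08 = 3.76027e-08
  π_II·L_II = 0.06 × 2.02782e-06 = 1.21669e-07
  π_III·L_III = 0.30 × 0.000794392 = 0.000238318
  π_IV·L_IV = 0.26 × 4.77646e-05 = 1.24188e-05
Normaliser: 3.76027e-08 + 1.21669e-07 + 0.000238318 + 1.24188e-05 = 0.000250896
P(Process III | x₁, x₂) = 0.000238318 / 0.000250896 ≈ 0.950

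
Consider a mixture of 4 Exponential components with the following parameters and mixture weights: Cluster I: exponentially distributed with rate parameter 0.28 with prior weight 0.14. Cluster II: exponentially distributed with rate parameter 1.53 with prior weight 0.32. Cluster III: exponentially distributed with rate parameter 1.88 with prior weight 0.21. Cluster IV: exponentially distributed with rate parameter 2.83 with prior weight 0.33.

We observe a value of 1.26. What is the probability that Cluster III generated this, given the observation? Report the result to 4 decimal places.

0.2279

By Bayes' theorem, P(k | x) = π_k f_k(x) / Σ_j π_j f_j(x).
Component likelihoods at x = 1.26:
  f_I = 0.28·e^(−0.28·1.26) = 0.28·e^(−0.3528) = 0.196761
  f_II = 1.53·e^(−1.53·1.26) = 1.53·e^(−1.9278) = 0.222566
  f_III = 1.88·e^(−1.88·1.26) = 1.88·e^(−2.3688) = 0.175955
  f_IV = 2.83·e^(−2.83·1.26) = 2.83·e^(−3.5658) = 0.0800164
Unnormalised posteriors:
  π_I·f_I = 0.14 × 0.196761 = 0.0275465
  π_II·f_II = 0.32 × 0.222566 = 0.0712211
  π_III·f_III = 0.21 × 0.175955 = 0.0369505
  π_IV·f_IV = 0.33 × 0.0800164 = 0.0264054
Normaliser: 0.0275465 + 0.0712211 + 0.0369505 + 0.0264054 = 0.162124
Responsibility of Cluster III: 0.0369505 / 0.162124 ≈ 0.2279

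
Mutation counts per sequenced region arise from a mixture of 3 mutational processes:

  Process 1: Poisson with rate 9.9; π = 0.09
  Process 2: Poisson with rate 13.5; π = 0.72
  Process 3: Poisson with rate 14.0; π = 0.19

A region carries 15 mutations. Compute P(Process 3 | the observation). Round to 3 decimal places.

0.209

Posterior ∝ prior × likelihood, so P(k | x) ∝ w_k f_k(x); normalise over all components.
Poisson probabilities:
  L_1 = e^(−9.9)·9.9^15/15! = 0.0329999
  L_2 = e^(−13.5)·13.5^15/15! = 0.0945217
  L_3 = e^(−14.0)·14.0^15/15! = 0.0989232
Unnormalised posteriors:
  w_1·L_1 = 0.09 × 0.0329999 = 0.00296999
  w_2·L_2 = 0.72 × 0.0945217 = 0.0680556
  w_3·L_3 = 0.19 × 0.0989232 = 0.0187954
Marginal: 0.00296999 + 0.0680556 + 0.0187954 = 0.089821
So the posterior for Process 3 is 0.0187954 / 0.089821 ≈ 0.209.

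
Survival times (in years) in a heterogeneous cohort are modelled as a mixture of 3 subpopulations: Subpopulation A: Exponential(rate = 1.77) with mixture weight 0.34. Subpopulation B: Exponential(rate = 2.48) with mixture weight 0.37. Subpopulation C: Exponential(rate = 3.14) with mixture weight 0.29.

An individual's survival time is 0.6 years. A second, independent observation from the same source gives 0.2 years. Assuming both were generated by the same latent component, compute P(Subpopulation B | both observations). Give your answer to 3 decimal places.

By Bayes' theorem, P(k | x) = w_k f_k(x) / Σ_j w_j f_j(x).
Since both observations come from the same component, the likelihood for component k is f_k(x₁)·f_k(x₂).
  L_A = [1.77·e^(−1.77·0.6) = 1.77·e^(−1.0620) = 0.612002] × [1.24232] = 0.760301
  L_B = [2.48·e^(−2.48·0.6) = 2.48·e^(−1.4880) = 0.560043] × [1.51022] = 0.845791
  L_C = [3.14·e^(−3.14·0.6) = 3.14·e^(−1.8840) = 0.47722] × [1.67569] = 0.799671
Unnormalised posteriors:
  w_A·L_A = 0.34 × 0.760301 = 0.258502
  w_B·L_B = 0.37 × 0.845791 = 0.312943
  w_C·L_C = 0.29 × 0.799671 = 0.231905
Normaliser: 0.258502 + 0.312943 + 0.231905 = 0.80335
Responsibility of Subpopulation B: 0.312943 / 0.80335 ≈ 0.390

0.390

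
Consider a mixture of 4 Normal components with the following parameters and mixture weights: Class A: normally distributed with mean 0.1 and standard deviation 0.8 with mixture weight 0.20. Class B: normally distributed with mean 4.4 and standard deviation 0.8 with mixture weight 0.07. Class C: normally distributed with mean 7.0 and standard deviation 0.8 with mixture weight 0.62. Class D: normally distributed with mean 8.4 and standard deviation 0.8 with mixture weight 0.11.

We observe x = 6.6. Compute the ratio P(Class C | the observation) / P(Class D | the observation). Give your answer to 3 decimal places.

Since P(k|x) ∝ π_k f_k(x), the posterior odds are π_i f_i(x) / (π_j f_j(x)).
Component likelihoods at x = 6.6:
  L_A = (1/(0.8·√(2π)))·exp(−(6.6−0.1)²/(2·0.8²)) = 0.498678·exp(-33.00781) = 2.3052e-15
  L_B = (1/(0.8·√(2π)))·exp(−(6.6−4.4)²/(2·0.8²)) = 0.498678·exp(-3.78125) = 0.011367
  L_C = (1/(0.8·√(2π)))·exp(−(6.6−7.0)²/(2·0.8²)) = 0.498678·exp(-0.12500) = 0.440082
  L_D = (1/(0.8·√(2π)))·exp(−(6.6−8.4)²/(2·0.8²)) = 0.498678·exp(-2.53125) = 0.0396746
Posterior odds = (π_C·L_C) / (π_D·L_D) = (0.62·0.440082) / (0.11·0.0396746) = 0.272851 / 0.0043642 ≈ 62.520

62.520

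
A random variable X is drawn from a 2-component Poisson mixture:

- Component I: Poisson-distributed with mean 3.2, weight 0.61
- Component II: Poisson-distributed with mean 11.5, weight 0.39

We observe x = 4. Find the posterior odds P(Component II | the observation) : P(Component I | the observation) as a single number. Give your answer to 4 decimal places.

0.0265

Since P(k|x) ∝ π_k f_k(x), the posterior odds are π_i f_i(x) / (π_j f_j(x)).
Evaluate each component's likelihood at the observed value:
  L_I = 0.178093
  L_II = 0.00738233
Odds = (0.39/0.61) × (0.00738233/0.178093) = 0.639344 × 0.0414522 ≈ 0.0265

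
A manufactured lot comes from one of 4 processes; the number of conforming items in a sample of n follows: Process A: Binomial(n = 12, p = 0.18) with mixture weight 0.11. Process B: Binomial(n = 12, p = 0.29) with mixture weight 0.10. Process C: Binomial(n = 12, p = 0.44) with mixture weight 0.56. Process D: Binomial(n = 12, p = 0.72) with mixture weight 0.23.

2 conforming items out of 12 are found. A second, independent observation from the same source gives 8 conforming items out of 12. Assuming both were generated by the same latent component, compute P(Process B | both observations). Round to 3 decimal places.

0.071

By Bayes' theorem, P(k | x) = w_k f_k(x) / Σ_j w_j f_j(x).
Since both observations come from the same component, the likelihood for component k is f_k(x₁)·f_k(x₂).
  f_A = [C(12,2)·0.18^2·0.82^10 = 66·0.0324·0.137448 = 0.293919] × [0.000246627] = 7.24883e-05
  f_B = [C(12,2)·0.29^2·0.71^10 = 66·0.0841·0.0325524 = 0.180686] × [0.00629249] = 0.00113696
  f_C = [C(12,2)·0.44^2·0.56^10 = 66·0.1936·0.00303305 = 0.0387552] × [0.0683878] = 0.00265038
  f_D = [C(12,2)·0.72^2·0.28^10 = 66·0.5184·2.96197e-06 = 0.000101342] × [0.219734] = 2.22683e-05
Prior × likelihood for each component:
  w_A·f_A = 0.11 × 7.24883e-05 = 7.97372e-06
  w_B·f_B = 0.10 × 0.00113696 = 0.000113696
  w_C·f_C = 0.56 × 0.00265038 = 0.00148421
  w_D·f_D = 0.23 × 2.22683e-05 = 5.1217e-06
Marginal: 7.97372e-06 + 0.000113696 + 0.00148421 + 5.1217e-06 = 0.001611
So the posterior for Process B is 0.000113696 / 0.001611 ≈ 0.071.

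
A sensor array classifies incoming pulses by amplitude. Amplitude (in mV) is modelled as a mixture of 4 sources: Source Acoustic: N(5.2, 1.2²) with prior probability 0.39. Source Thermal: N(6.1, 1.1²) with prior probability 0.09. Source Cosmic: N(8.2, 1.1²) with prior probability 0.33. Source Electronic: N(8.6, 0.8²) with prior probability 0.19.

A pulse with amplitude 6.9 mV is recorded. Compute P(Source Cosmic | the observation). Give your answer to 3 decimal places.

The responsibility of component k is P(Z=k) f_k(x) divided by Σ_j P(Z=j) f_j(x).
Evaluate each component's likelihood at the observed value:
  f_Acoustic = 0.121878
  f_Thermal = 0.278396
  f_Cosmic = 0.180397
  f_Electronic = 0.0521512
Weight by the priors:
  P(Z=Acoustic)·f_Acoustic = 0.39 × 0.121878 = 0.0475325
  P(Z=Thermal)·f_Thermal = 0.09 × 0.278396 = 0.0250556
  P(Z=Cosmic)·f_Cosmic = 0.33 × 0.180397 = 0.059531
  P(Z=Electronic)·f_Electronic = 0.19 × 0.0521512 = 0.00990873
Normaliser: 0.0475325 + 0.0250556 + 0.059531 + 0.00990873 = 0.142028
P(Source Cosmic | the observation) ≈ 0.419

0.419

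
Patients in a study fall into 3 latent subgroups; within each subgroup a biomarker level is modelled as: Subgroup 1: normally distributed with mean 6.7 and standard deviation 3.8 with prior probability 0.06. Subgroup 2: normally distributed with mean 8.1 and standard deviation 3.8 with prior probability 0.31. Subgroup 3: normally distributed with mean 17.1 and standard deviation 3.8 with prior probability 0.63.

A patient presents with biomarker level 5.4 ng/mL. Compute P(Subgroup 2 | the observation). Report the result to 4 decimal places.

0.7950

Apply Bayes' rule: the posterior for each component is proportional to its prior times its likelihood at x.
Evaluate each component's likelihood at the observed value:
  f_1 = (1/(3.8·√(2π)))·exp(−(5.4−6.7)²/(2·3.8²)) = 0.104985·exp(-0.05852) = 0.0990176
  f_2 = (1/(3.8·√(2π)))·exp(−(5.4−8.1)²/(2·3.8²)) = 0.104985·exp(-0.25242) = 0.0815643
  f_3 = (1/(3.8·√(2π)))·exp(−(5.4−17.1)²/(2·3.8²)) = 0.104985·exp(-4.73996) = 0.000917463
Prior × likelihood for each component:
  w_1·f_1 = 0.06 × 0.0990176 = 0.00594106
  w_2·f_2 = 0.31 × 0.0815643 = 0.0252849
  w_3·f_3 = 0.63 × 0.000917463 = 0.000578002
Evidence: 0.00594106 + 0.0252849 + 0.000578002 = 0.031804
P(Subgroup 2 | 5.4 ng/mL) ≈ 0.7950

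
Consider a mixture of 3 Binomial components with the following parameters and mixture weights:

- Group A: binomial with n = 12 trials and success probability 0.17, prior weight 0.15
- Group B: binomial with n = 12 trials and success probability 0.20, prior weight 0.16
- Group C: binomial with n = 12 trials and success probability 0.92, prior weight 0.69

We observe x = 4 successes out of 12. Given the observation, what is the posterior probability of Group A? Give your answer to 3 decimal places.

By Bayes' theorem, P(k | x) = P(Z=k) f_k(x) / Σ_j P(Z=j) f_j(x).
Binomial probabilities:
  p_A = 0.0931163
  p_B = 0.132876
  p_C = 5.94944e-07
Weight by the priors:
  P(Z=A)·p_A = 0.15 × 0.0931163 = 0.0139674
  P(Z=B)·p_B = 0.16 × 0.132876 = 0.0212601
  P(Z=C)·p_C = 0.69 × 5.94944e-07 = 4.10512e-07
Denominator: 0.0139674 + 0.0212601 + 4.10512e-07 = 0.0352279
Responsibility of Group A: 0.0139674 / 0.0352279 ≈ 0.396

0.396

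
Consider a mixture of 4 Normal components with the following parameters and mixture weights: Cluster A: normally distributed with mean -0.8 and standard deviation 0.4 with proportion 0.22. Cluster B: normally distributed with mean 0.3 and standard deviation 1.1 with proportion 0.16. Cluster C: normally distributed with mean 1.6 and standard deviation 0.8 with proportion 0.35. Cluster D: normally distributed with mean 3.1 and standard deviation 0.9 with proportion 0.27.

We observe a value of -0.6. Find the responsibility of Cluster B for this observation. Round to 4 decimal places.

0.1736

P(component k | x) = P(Z=k)·f_k(x) / marginal(x), where marginal(x) = Σ_j P(Z=j)·f_j(x).
Component likelihoods at x = -0.6:
  p_A = (1/(0.4·√(2π)))·exp(−(-0.6−-0.8)²/(2·0.4²)) = 0.997356·exp(-0.12500) = 0.880163
  p_B = (1/(1.1·√(2π)))·exp(−(-0.6−0.3)²/(2·1.1²)) = 0.362675·exp(-0.33471) = 0.25951
  p_C = (1/(0.8·√(2π)))·exp(−(-0.6−1.6)²/(2·0.8²)) = 0.498678·exp(-3.78125) = 0.011367
  p_D = (1/(0.9·√(2π)))·exp(−(-0.6−3.1)²/(2·0.9²)) = 0.443269·exp(-8.45062) = 9.4757e-05
Weight by the priors:
  P(Z=A)·p_A = 0.22 × 0.880163 = 0.193636
  P(Z=B)·p_B = 0.16 × 0.25951 = 0.0415216
  P(Z=C)·p_C = 0.35 × 0.011367 = 0.00397843
  P(Z=D)·p_D = 0.27 × 9.4757e-05 = 2.55844e-05
Evidence: 0.193636 + 0.0415216 + 0.00397843 + 2.55844e-05 = 0.239162
So the posterior for Cluster B is 0.0415216 / 0.239162 ≈ 0.1736.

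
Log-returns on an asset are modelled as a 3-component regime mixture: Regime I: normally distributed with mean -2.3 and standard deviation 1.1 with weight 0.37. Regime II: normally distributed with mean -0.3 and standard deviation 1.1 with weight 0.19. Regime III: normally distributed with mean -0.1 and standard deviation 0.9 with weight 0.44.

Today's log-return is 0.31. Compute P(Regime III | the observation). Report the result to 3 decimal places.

P(component k | x) = P(Z=k)·f_k(x) / marginal(x), where marginal(x) = Σ_j P(Z=j)·f_j(x).
Evaluate each component's likelihood at the observed value:
  p_I = 0.0217277
  p_II = 0.310985
  p_III = 0.399579
Prior × likelihood for each component:
  P(Z=I)·p_I = 0.37 × 0.0217277 = 0.00803926
  P(Z=II)·p_II = 0.19 × 0.310985 = 0.0590872
  P(Z=III)·p_III = 0.44 × 0.399579 = 0.175815
Normaliser: 0.00803926 + 0.0590872 + 0.175815 = 0.242941
P(Regime III | data) ≈ 0.724

0.724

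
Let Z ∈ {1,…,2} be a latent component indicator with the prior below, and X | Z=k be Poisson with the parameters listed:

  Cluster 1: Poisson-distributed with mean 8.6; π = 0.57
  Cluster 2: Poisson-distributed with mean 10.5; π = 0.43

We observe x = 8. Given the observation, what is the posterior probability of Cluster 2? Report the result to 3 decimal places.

0.358

Apply Bayes' rule: the posterior for each component is proportional to its prior times its likelihood at x.
Component likelihoods at x = 8:
  p_1 = e^(−8.6)·8.6^8/8! = 0.136626
  p_2 = e^(−10.5)·10.5^8/8! = 0.100902
Unnormalised posteriors:
  P(Z=1)·p_1 = 0.57 × 0.136626 = 0.077877
  P(Z=2)·p_2 = 0.43 × 0.100902 = 0.0433881
Sum: 0.077877 + 0.0433881 = 0.121265
So the posterior for Cluster 2 is 0.0433881 / 0.121265 ≈ 0.358.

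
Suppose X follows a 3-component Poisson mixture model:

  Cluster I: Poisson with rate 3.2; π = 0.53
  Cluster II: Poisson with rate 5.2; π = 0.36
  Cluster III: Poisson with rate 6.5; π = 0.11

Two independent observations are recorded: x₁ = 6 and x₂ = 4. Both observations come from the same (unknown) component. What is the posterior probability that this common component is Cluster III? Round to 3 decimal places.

0.115

P(component k | x) = π_k·f_k(x) / marginal(x), where marginal(x) = Σ_j π_j·f_j(x).
Since both observations come from the same component, the likelihood for component k is f_k(x₁)·f_k(x₂).
  p_I = [0.060789] × [0.178093] = 0.0108261
  p_II = [0.15148] × [0.168063] = 0.0254582
  p_III = [0.157483] × [0.111822] = 0.0176101
Multiply by the mixture weights:
  π_I·p_I = 0.53 × 0.0108261 = 0.00573782
  π_II·p_II = 0.36 × 0.0254582 = 0.00916494
  π_III·p_III = 0.11 × 0.0176101 = 0.00193711
Marginal: 0.00573782 + 0.00916494 + 0.00193711 = 0.0168399
P(Cluster III | data) = 0.00193711 / 0.0168399 ≈ 0.115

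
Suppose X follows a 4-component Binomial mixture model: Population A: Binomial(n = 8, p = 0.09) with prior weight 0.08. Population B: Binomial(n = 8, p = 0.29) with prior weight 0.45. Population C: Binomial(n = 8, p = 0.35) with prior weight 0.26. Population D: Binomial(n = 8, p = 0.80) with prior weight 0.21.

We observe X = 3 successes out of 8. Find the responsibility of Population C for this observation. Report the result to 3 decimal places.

0.387

Apply Bayes' rule: the posterior for each component is proportional to its prior times its likelihood at x.
Component likelihoods at x = 3 successes out of 8:
  p_A = C(8,3)·0.09^3·0.91^5 = 56·0.000729·0.624032 = 0.0254755
  p_B = C(8,3)·0.29^3·0.71^5 = 56·0.024389·0.180423 = 0.246419
  p_C = C(8,3)·0.35^3·0.65^5 = 56·0.042875·0.116029 = 0.278586
  p_D = C(8,3)·0.80^3·0.20^5 = 56·0.512·0.00032 = 0.00917504
Multiply by the mixture weights:
  P(Z=A)·p_A = 0.08 × 0.0254755 = 0.00203804
  P(Z=B)·p_B = 0.45 × 0.246419 = 0.110888
  P(Z=C)·p_C = 0.26 × 0.278586 = 0.0724323
  P(Z=D)·p_D = 0.21 × 0.00917504 = 0.00192676
Marginal: 0.00203804 + 0.110888 + 0.0724323 + 0.00192676 = 0.187286
Responsibility of Population C: 0.0724323 / 0.187286 ≈ 0.387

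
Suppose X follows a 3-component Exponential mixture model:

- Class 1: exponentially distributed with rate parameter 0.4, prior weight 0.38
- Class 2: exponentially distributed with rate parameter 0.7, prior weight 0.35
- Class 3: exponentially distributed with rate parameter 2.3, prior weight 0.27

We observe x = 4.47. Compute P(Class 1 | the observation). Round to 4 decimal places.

The responsibility of component k is π_k f_k(x) divided by Σ_j π_j f_j(x).
Exponential densities:
  L_1 = 0.4·e^(−0.4·4.47) = 0.4·e^(−1.7880) = 0.0669178
  L_2 = 0.7·e^(−0.7·4.47) = 0.7·e^(−3.1290) = 0.0306331
  L_3 = 2.3·e^(−2.3·4.47) = 2.3·e^(−10.2810) = 7.88399e-05
Weight by the priors:
  π_1·L_1 = 0.38 × 0.0669178 = 0.0254288
  π_2·L_2 = 0.35 × 0.0306331 = 0.0107216
  π_3·L_3 = 0.27 × 7.88399e-05 = 2.12868e-05
Marginal: 0.0254288 + 0.0107216 + 2.12868e-05 = 0.0361716
P(Class 1 | data) ≈ 0.7030

0.7030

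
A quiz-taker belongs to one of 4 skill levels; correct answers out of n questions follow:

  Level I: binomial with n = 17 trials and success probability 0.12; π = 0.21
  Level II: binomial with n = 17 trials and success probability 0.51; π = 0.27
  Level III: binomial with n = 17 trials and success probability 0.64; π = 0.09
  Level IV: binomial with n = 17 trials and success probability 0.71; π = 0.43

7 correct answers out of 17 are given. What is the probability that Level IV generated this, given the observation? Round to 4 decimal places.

By Bayes' theorem, P(k | x) = w_k f_k(x) / Σ_j w_j f_j(x).
Component likelihoods at x = 7 correct answers out of 17:
  L_I = 0.00194075
  L_II = 0.13926
  L_III = 0.0312723
  L_IV = 0.00744155
Prior × likelihood for each component:
  w_I·L_I = 0.21 × 0.00194075 = 0.000407558
  w_II·L_II = 0.27 × 0.13926 = 0.0376003
  w_III·L_III = 0.09 × 0.0312723 = 0.00281451
  w_IV·L_IV = 0.43 × 0.00744155 = 0.00319987
Denominator: 0.000407558 + 0.0376003 + 0.00281451 + 0.00319987 = 0.0440222
So the posterior for Level IV is 0.00319987 / 0.0440222 ≈ 0.0727.

0.0727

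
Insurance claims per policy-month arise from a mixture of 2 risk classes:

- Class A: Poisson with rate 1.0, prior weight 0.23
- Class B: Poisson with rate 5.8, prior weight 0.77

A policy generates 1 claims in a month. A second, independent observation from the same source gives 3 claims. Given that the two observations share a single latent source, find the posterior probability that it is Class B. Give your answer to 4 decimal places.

By Bayes' theorem, P(k | x) = w_k f_k(x) / Σ_j w_j f_j(x).
Since both observations come from the same component, the likelihood for component k is f_k(x₁)·f_k(x₂).
  L_A = [e^(−1.0)·1.0^1/1! = 0.367879] × [0.0613132] = 0.0225559
  L_B = [e^(−5.8)·5.8^1/1! = 0.0175598] × [0.098452] = 0.0017288
Weight by the priors:
  w_A·L_A = 0.23 × 0.0225559 = 0.00518785
  w_B·L_B = 0.77 × 0.0017288 = 0.00133118
Evidence: 0.00518785 + 0.00133118 = 0.00651903
P(Class B | x) = 0.00133118 / 0.00651903 ≈ 0.2042

0.2042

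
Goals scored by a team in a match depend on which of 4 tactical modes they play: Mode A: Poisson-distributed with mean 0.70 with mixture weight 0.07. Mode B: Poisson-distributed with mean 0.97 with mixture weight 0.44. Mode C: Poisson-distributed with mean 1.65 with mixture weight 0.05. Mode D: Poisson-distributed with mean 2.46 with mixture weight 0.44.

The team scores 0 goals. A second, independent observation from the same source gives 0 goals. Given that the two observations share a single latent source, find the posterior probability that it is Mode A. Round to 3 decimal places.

0.202

Apply Bayes' rule: the posterior for each component is proportional to its prior times its likelihood at x.
Since both observations come from the same component, the likelihood for component k is f_k(x₁)·f_k(x₂).
  L_A = [e^(−0.70)·0.70^0/0! = 0.496585] × [0.496585] = 0.246597
  L_B = [e^(−0.97)·0.97^0/0! = 0.379083] × [0.379083] = 0.143704
  L_C = [e^(−1.65)·1.65^0/0! = 0.19205] × [0.19205] = 0.0368832
  L_D = [e^(−2.46)·2.46^0/0! = 0.085435] × [0.085435] = 0.00729913
Weight by the priors:
  π_A·L_A = 0.07 × 0.246597 = 0.0172618
  π_B·L_B = 0.44 × 0.143704 = 0.0632297
  π_C·L_C = 0.05 × 0.0368832 = 0.00184416
  π_D·L_D = 0.44 × 0.00729913 = 0.00321162
Sum: 0.0172618 + 0.0632297 + 0.00184416 + 0.00321162 = 0.0855473
Responsibility of Mode A: 0.0172618 / 0.0855473 ≈ 0.202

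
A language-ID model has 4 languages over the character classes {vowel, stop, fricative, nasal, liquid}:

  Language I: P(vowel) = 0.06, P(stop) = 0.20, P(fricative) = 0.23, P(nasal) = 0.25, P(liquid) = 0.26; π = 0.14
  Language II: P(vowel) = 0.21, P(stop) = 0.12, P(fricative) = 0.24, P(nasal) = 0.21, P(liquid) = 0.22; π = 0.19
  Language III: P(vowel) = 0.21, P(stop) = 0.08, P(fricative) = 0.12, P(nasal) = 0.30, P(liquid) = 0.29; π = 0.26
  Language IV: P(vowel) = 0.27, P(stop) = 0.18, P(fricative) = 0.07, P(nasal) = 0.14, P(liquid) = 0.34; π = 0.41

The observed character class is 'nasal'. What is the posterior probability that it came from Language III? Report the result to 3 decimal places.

0.371

By Bayes' theorem, P(k | x) = P(Z=k) f_k(x) / Σ_j P(Z=j) f_j(x).
Component likelihoods at x = 'nasal':
  f_I = 0.25
  f_II = 0.21
  f_III = 0.3
  f_IV = 0.14
Unnormalised posteriors:
  P(Z=I)·f_I = 0.14 × 0.25 = 0.035
  P(Z=II)·f_II = 0.19 × 0.21 = 0.0399
  P(Z=III)·f_III = 0.26 × 0.3 = 0.078
  P(Z=IV)·f_IV = 0.41 × 0.14 = 0.0574
Denominator: 0.035 + 0.0399 + 0.078 + 0.0574 = 0.2103
So the posterior for Language III is 0.078 / 0.2103 ≈ 0.371.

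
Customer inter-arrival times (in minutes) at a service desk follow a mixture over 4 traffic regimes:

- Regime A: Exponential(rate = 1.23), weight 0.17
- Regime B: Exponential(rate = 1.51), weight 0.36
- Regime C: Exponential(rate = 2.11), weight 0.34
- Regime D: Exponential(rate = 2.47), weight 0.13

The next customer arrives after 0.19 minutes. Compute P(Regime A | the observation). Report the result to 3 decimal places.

The responsibility of component k is w_k f_k(x) divided by Σ_j w_j f_j(x).
Exponential densities:
  f_A = 1.23·e^(−1.23·0.19) = 1.23·e^(−0.2337) = 0.973667
  f_B = 1.51·e^(−1.51·0.19) = 1.51·e^(−0.2869) = 1.13339
  f_C = 2.11·e^(−2.11·0.19) = 2.11·e^(−0.4009) = 1.4131
  f_D = 2.47·e^(−2.47·0.19) = 2.47·e^(−0.4693) = 1.54484
Prior × likelihood for each component:
  w_A·f_A = 0.17 × 0.973667 = 0.165523
  w_B·f_B = 0.36 × 1.13339 = 0.408019
  w_C·f_C = 0.34 × 1.4131 = 0.480455
  w_D·f_D = 0.13 × 1.54484 = 0.200829
Denominator: 0.165523 + 0.408019 + 0.480455 + 0.200829 = 1.25483
So the posterior for Regime A is 0.165523 / 1.25483 ≈ 0.132.

0.132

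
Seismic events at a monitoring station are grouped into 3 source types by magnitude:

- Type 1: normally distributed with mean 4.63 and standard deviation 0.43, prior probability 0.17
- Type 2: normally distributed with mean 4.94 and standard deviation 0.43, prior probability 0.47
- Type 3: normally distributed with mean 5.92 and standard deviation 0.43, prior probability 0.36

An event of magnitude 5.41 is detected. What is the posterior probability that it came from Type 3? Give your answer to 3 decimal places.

0.379

By Bayes' theorem, P(k | x) = π_k f_k(x) / Σ_j π_j f_j(x).
Component likelihoods at x = 5.41:
  f_1 = 0.179034
  f_2 = 0.510524
  f_3 = 0.459176
Unnormalised posteriors:
  π_1·f_1 = 0.17 × 0.179034 = 0.0304357
  π_2·f_2 = 0.47 × 0.510524 = 0.239946
  π_3·f_3 = 0.36 × 0.459176 = 0.165303
Evidence: 0.0304357 + 0.239946 + 0.165303 = 0.435685
P(Type 3 | x) = 0.165303 / 0.435685 ≈ 0.379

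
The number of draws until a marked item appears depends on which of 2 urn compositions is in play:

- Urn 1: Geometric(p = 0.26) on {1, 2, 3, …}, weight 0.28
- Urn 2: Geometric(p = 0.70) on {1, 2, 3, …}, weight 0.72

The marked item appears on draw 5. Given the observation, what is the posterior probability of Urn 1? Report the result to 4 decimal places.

0.8425

P(component k | x) = w_k·f_k(x) / marginal(x), where marginal(x) = Σ_j w_j·f_j(x).
Geometric probabilities:
  p_1 = 0.0779651
  p_2 = 0.00567
Multiply by the mixture weights:
  w_1·p_1 = 0.28 × 0.0779651 = 0.0218302
  w_2·p_2 = 0.72 × 0.00567 = 0.0040824
Evidence: 0.0218302 + 0.0040824 = 0.0259126
Responsibility of Urn 1: 0.0218302 / 0.0259126 ≈ 0.8425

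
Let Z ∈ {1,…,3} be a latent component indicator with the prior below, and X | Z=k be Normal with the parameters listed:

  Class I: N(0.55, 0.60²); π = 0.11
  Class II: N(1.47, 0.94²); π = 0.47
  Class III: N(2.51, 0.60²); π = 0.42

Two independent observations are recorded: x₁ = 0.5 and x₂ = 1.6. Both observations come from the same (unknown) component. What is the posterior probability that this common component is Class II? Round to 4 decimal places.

The responsibility of component k is w_k f_k(x) divided by Σ_j w_j f_j(x).
Since both observations come from the same component, the likelihood for component k is f_k(x₁)·f_k(x₂).
  L_I = [(1/(0.60·√(2π)))·exp(−(0.5−0.55)²/(2·0.60²)) = 0.664904·exp(-0.00347) = 0.662599] × [0.143796] = 0.0952788
  L_II = [(1/(0.94·√(2π)))·exp(−(0.5−1.47)²/(2·0.94²)) = 0.424407·exp(-0.53242) = 0.249203] × [0.420367] = 0.104757
  L_III = [(1/(0.60·√(2π)))·exp(−(0.5−2.51)²/(2·0.60²)) = 0.664904·exp(-5.61125) = 0.00243122] × [0.210504] = 0.000511781
Unnormalised posteriors:
  w_I·L_I = 0.11 × 0.0952788 = 0.0104807
  w_II·L_II = 0.47 × 0.104757 = 0.0492357
  w_III·L_III = 0.42 × 0.000511781 = 0.000214948
Normaliser: 0.0104807 + 0.0492357 + 0.000214948 = 0.0599313
So the posterior for Class II is 0.0492357 / 0.0599313 ≈ 0.8215.

0.8215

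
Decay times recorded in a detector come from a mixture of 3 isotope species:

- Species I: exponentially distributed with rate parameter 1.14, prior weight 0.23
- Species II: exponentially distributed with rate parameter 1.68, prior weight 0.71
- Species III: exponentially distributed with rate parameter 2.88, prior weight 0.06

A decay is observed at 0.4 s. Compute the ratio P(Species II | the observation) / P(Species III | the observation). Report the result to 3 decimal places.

Posterior odds = (π_i f_i(x)) / (π_j f_j(x)); the normalising sum cancels.
Exponential densities:
  f_I = 0.722548
  f_II = 0.857953
  f_III = 0.910092
0.609146 / 0.0546055 ≈ 11.155

11.155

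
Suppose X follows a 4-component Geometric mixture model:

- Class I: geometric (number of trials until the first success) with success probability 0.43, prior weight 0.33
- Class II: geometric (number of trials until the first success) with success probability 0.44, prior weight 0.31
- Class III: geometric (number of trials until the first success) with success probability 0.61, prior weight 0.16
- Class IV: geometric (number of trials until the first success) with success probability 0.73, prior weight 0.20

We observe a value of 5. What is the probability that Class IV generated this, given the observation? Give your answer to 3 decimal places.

0.025

The responsibility of component k is π_k f_k(x) divided by Σ_j π_j f_j(x).
Geometric probabilities:
  p_I = 0.43·(1−0.43)^4 = 0.43·0.10556 = 0.0453908
  p_II = 0.44·(1−0.44)^4 = 0.44·0.098345 = 0.0432718
  p_III = 0.61·(1−0.61)^4 = 0.61·0.0231344 = 0.014112
  p_IV = 0.73·(1−0.73)^4 = 0.73·0.00531441 = 0.00387952
Unnormalised posteriors:
  π_I·p_I = 0.33 × 0.0453908 = 0.014979
  π_II·p_II = 0.31 × 0.0432718 = 0.0134143
  π_III·p_III = 0.16 × 0.014112 = 0.00225792
  π_IV·p_IV = 0.20 × 0.00387952 = 0.000775904
Evidence: 0.014979 + 0.0134143 + 0.00225792 + 0.000775904 = 0.031427
P(Class IV | data) = 0.000775904 / 0.031427 ≈ 0.025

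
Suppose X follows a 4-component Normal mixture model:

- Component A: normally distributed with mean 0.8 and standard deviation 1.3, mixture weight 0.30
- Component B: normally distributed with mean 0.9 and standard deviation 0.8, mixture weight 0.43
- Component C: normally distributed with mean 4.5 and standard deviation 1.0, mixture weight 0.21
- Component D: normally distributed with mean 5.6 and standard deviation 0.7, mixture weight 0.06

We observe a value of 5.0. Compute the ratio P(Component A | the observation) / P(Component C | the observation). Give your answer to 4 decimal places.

0.0067

Posterior odds = (P(Z=i) f_i(x)) / (P(Z=j) f_j(x)); the normalising sum cancels.
Component likelihoods at x = 5.0:
  p_A = 0.00166116
  p_B = 9.86988e-07
  p_C = 0.352065
  p_D = 0.394707
Odds = (0.30/0.21) × (0.00166116/0.352065) = 1.42857 × 0.00471834 ≈ 0.0067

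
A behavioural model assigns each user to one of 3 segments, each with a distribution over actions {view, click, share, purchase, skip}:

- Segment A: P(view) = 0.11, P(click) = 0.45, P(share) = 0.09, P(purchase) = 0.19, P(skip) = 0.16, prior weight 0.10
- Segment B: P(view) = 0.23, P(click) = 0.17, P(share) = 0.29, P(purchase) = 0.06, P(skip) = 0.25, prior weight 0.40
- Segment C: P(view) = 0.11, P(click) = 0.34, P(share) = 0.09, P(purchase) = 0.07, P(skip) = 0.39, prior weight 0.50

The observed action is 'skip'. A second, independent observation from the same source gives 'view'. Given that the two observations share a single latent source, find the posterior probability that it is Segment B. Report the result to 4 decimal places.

P(component k | x) = π_k·f_k(x) / marginal(x), where marginal(x) = Σ_j π_j·f_j(x).
Since both observations come from the same component, the likelihood for component k is f_k(x₁)·f_k(x₂).
  L_A = [0.16] × [0.11] = 0.0176
  L_B = [0.25] × [0.23] = 0.0575
  L_C = [0.39] × [0.11] = 0.0429
Unnormalised posteriors:
  π_A·L_A = 0.10 × 0.0176 = 0.00176
  π_B·L_B = 0.40 × 0.0575 = 0.023
  π_C·L_C = 0.50 × 0.0429 = 0.02145
Marginal: 0.00176 + 0.023 + 0.02145 = 0.04621
Responsibility of Segment B: 0.023 / 0.04621 ≈ 0.4977

0.4977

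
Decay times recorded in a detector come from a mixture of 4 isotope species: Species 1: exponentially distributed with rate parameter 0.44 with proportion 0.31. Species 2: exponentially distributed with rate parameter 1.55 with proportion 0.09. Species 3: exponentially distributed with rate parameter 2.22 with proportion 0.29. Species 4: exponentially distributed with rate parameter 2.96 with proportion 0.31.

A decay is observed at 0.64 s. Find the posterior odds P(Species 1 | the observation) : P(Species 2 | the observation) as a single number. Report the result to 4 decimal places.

1.9896

Since P(k|x) ∝ π_k f_k(x), the posterior odds are π_i f_i(x) / (π_j f_j(x)).
Exponential densities:
  L_1 = 0.44·e^(−0.44·0.64) = 0.44·e^(−0.2816) = 0.332013
  L_2 = 1.55·e^(−1.55·0.64) = 1.55·e^(−0.9920) = 0.574793
  L_3 = 2.22·e^(−2.22·0.64) = 2.22·e^(−1.4208) = 0.536176
  L_4 = 2.96·e^(−2.96·0.64) = 2.96·e^(−1.8944) = 0.445209
Odds = (0.31/0.09) × (0.332013/0.574793) = 3.44444 × 0.577622 ≈ 1.9896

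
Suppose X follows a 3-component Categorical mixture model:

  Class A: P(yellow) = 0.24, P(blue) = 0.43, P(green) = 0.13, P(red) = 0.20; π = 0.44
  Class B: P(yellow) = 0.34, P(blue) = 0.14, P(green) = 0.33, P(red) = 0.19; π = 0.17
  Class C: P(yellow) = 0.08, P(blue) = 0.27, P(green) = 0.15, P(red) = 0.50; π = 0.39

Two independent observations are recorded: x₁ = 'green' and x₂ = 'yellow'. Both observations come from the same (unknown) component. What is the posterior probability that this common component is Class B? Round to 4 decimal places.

Posterior ∝ prior × likelihood, so P(k | x) ∝ w_k f_k(x); normalise over all components.
Since both observations come from the same component, the likelihood for component k is f_k(x₁)·f_k(x₂).
  p_A = [P(green | comp) = 0.13] × [0.24] = 0.0312
  p_B = [P(green | comp) = 0.33] × [0.34] = 0.1122
  p_C = [P(green | comp) = 0.15] × [0.08] = 0.012
Unnormalised posteriors:
  w_A·p_A = 0.44 × 0.0312 = 0.013728
  w_B·p_B = 0.17 × 0.1122 = 0.019074
  w_C·p_C = 0.39 × 0.012 = 0.00468
Sum: 0.013728 + 0.019074 + 0.00468 = 0.037482
P(Class B | x₁,x₂) ≈ 0.5089

0.5089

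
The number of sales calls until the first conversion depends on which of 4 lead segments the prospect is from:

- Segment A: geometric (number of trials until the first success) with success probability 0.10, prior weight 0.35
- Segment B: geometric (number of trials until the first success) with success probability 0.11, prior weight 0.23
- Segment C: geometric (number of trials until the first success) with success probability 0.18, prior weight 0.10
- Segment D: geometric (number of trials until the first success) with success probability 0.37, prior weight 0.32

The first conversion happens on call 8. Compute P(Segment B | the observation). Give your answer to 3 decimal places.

P(component k | x) = P(Z=k)·f_k(x) / marginal(x), where marginal(x) = Σ_j P(Z=j)·f_j(x).
Evaluate each component's likelihood at the observed value:
  f_A = 0.10·(1−0.10)^7 = 0.10·0.478297 = 0.0478297
  f_B = 0.11·(1−0.11)^7 = 0.11·0.442313 = 0.0486545
  f_C = 0.18·(1−0.18)^7 = 0.18·0.249285 = 0.0448714
  f_D = 0.37·(1−0.37)^7 = 0.37·0.0393898 = 0.0145742
Unnormalised posteriors:
  P(Z=A)·f_A = 0.35 × 0.0478297 = 0.0167404
  P(Z=B)·f_B = 0.23 × 0.0486545 = 0.0111905
  P(Z=C)·f_C = 0.10 × 0.0448714 = 0.00448714
  P(Z=D)·f_D = 0.32 × 0.0145742 = 0.00466375
Marginal: 0.0167404 + 0.0111905 + 0.00448714 + 0.00466375 = 0.0370818
P(Segment B | the observation) ≈ 0.302

0.302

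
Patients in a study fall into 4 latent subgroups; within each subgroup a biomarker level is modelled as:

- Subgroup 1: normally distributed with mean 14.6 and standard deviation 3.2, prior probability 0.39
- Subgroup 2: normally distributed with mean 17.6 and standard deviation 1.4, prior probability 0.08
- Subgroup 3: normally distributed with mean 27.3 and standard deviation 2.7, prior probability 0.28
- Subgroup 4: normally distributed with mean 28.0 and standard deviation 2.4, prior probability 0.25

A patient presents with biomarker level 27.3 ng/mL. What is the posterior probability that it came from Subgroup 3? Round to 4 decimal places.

0.5094

Posterior ∝ prior × likelihood, so P(k | x) ∝ P(Z=k) f_k(x); normalise over all components.
Normal densities:
  L_1 = (1/(3.2·√(2π)))·exp(−(27.3−14.6)²/(2·3.2²)) = 0.124669·exp(-7.87549) = 4.73673e-05
  L_2 = (1/(1.4·√(2π)))·exp(−(27.3−17.6)²/(2·1.4²)) = 0.284959·exp(-24.00255) = 1.07302e-11
  L_3 = (1/(2.7·√(2π)))·exp(−(27.3−27.3)²/(2·2.7²)) = 0.147756·exp(-0.00000) = 0.147756
  L_4 = (1/(2.4·√(2π)))·exp(−(27.3−28.0)²/(2·2.4²)) = 0.166226·exp(-0.04253) = 0.159304
Multiply by the mixture weights:
  P(Z=1)·L_1 = 0.39 × 4.73673e-05 = 1.84733e-05
  P(Z=2)·L_2 = 0.08 × 1.07302e-11 = 8.58414e-13
  P(Z=3)·L_3 = 0.28 × 0.147756 = 0.0413718
  P(Z=4)·L_4 = 0.25 × 0.159304 = 0.039826
Evidence: 1.84733e-05 + 8.58414e-13 + 0.0413718 + 0.039826 = 0.0812162
Responsibility of Subgroup 3: 0.0413718 / 0.0812162 ≈ 0.5094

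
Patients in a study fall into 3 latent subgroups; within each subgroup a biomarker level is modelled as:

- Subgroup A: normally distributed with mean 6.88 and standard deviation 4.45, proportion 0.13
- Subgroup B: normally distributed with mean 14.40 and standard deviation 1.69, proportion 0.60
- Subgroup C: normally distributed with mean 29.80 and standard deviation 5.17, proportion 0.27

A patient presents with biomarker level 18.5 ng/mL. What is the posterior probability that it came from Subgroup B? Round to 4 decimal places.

The responsibility of component k is π_k f_k(x) divided by Σ_j π_j f_j(x).
Component likelihoods at x = 18.5 ng/mL:
  p_A = 0.00296429
  p_B = 0.0124443
  p_C = 0.0070804
Multiply by the mixture weights:
  π_A·p_A = 0.13 × 0.00296429 = 0.000385357
  π_B·p_B = 0.60 × 0.0124443 = 0.00746659
  π_C·p_C = 0.27 × 0.0070804 = 0.00191171
Normaliser: 0.000385357 + 0.00746659 + 0.00191171 = 0.00976366
P(Subgroup B | the observation) ≈ 0.7647

0.7647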